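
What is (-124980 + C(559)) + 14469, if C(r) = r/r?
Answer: -110510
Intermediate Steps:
C(r) = 1
(-124980 + C(559)) + 14469 = (-124980 + 1) + 14469 = -124979 + 14469 = -110510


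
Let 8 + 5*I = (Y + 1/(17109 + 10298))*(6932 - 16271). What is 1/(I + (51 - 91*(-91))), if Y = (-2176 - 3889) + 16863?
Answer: -137035/2762649453429 ≈ -4.9603e-8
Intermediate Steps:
Y = 10798 (Y = -6065 + 16863 = 10798)
I = -2763791229049/137035 (I = -8/5 + ((10798 + 1/(17109 + 10298))*(6932 - 16271))/5 = -8/5 + ((10798 + 1/27407)*(-9339))/5 = -8/5 + ((295940787/27407)*(-9339))/5 = -8/5 + (⅕)*(-2763791009793/27407) = -8/5 - 2763791009793/137035 = -2763791229049/137035 ≈ -2.0169e+7)
1/(I + (51 - 91*(-91))) = 1/(-2763791229049/137035 + (51 - 91*(-91))) = 1/(-2763791229049/137035 + (51 + 8281)) = 1/(-2763791229049/137035 + 8332) = 1/(-2762649453429/137035) = -137035/2762649453429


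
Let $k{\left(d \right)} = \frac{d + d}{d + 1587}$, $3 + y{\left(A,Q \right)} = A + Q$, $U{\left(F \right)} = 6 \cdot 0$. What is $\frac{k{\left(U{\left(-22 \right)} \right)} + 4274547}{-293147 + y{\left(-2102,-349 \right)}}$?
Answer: $- \frac{4274547}{295601} \approx -14.461$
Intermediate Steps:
$U{\left(F \right)} = 0$
$y{\left(A,Q \right)} = -3 + A + Q$ ($y{\left(A,Q \right)} = -3 + \left(A + Q\right) = -3 + A + Q$)
$k{\left(d \right)} = \frac{2 d}{1587 + d}$
$\frac{k{\left(U{\left(-22 \right)} \right)} + 4274547}{-293147 + y{\left(-2102,-349 \right)}} = \frac{2 \cdot 0 \frac{1}{1587 + 0} + 4274547}{-293147 - 2454} = \frac{2 \cdot 0 \cdot \frac{1}{1587} + 4274547}{-293147 - 2454} = \frac{2 \cdot 0 \cdot \frac{1}{1587} + 4274547}{-295601} = \left(0 + 4274547\right) \left(- \frac{1}{295601}\right) = 4274547 \left(- \frac{1}{295601}\right) = - \frac{4274547}{295601}$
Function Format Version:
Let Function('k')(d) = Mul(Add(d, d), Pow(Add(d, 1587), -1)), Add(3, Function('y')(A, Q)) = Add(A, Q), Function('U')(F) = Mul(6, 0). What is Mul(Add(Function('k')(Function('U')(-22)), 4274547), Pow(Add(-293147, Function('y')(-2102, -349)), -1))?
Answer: Rational(-4274547, 295601) ≈ -14.461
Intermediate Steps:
Function('U')(F) = 0
Function('y')(A, Q) = Add(-3, A, Q) (Function('y')(A, Q) = Add(-3, Add(A, Q)) = Add(-3, A, Q))
Function('k')(d) = Mul(2, d, Pow(Add(1587, d), -1)) (Function('k')(d) = Mul(Mul(2, d), Pow(Add(1587, d), -1)) = Mul(2, d, Pow(Add(1587, d), -1)))
Mul(Add(Function('k')(Function('U')(-22)), 4274547), Pow(Add(-293147, Function('y')(-2102, -349)), -1)) = Mul(Add(Mul(2, 0, Pow(Add(1587, 0), -1)), 4274547), Pow(Add(-293147, Add(-3, -2102, -349)), -1)) = Mul(Add(Mul(2, 0, Pow(1587, -1)), 4274547), Pow(Add(-293147, -2454), -1)) = Mul(Add(Mul(2, 0, Rational(1, 1587)), 4274547), Pow(-295601, -1)) = Mul(Add(0, 4274547), Rational(-1, 295601)) = Mul(4274547, Rational(-1, 295601)) = Rational(-4274547, 295601)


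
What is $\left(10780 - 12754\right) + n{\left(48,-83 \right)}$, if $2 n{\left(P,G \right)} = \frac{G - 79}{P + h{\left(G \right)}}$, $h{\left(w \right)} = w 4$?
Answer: $- \frac{560535}{284} \approx -1973.7$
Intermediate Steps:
$h{\left(w \right)} = 4 w$
$n{\left(P,G \right)} = \frac{-79 + G}{2 \left(P + 4 G\right)}$ ($n{\left(P,G \right)} = \frac{\left(G - 79\right) \frac{1}{P + 4 G}}{2} = \frac{\left(-79 + G\right) \frac{1}{P + 4 G}}{2} = \frac{\frac{1}{P + 4 G} \left(-79 + G\right)}{2} = \frac{-79 + G}{2 \left(P + 4 G\right)}$)
$\left(10780 - 12754\right) + n{\left(48,-83 \right)} = \left(10780 - 12754\right) + \frac{-79 - 83}{2 \left(48 + 4 \left(-83\right)\right)} = -1974 + \frac{1}{2} \frac{1}{48 - 332} \left(-162\right) = -1974 + \frac{1}{2} \frac{1}{-284} \left(-162\right) = -1974 + \frac{1}{2} \left(- \frac{1}{284}\right) \left(-162\right) = -1974 + \frac{81}{284} = - \frac{560535}{284}$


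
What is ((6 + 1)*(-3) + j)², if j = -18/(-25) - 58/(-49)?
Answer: 547232449/1500625 ≈ 364.67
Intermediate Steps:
j = 2332/1225 (j = -18*(-1/25) - 58*(-1/49) = 18/25 + 58/49 = 2332/1225 ≈ 1.9037)
((6 + 1)*(-3) + j)² = ((6 + 1)*(-3) + 2332/1225)² = (7*(-3) + 2332/1225)² = (-21 + 2332/1225)² = (-23393/1225)² = 547232449/1500625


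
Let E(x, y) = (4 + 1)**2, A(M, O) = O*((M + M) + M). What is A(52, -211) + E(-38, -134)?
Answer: -32891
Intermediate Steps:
A(M, O) = 3*M*O (A(M, O) = O*(2*M + M) = O*(3*M) = 3*M*O)
E(x, y) = 25 (E(x, y) = 5**2 = 25)
A(52, -211) + E(-38, -134) = 3*52*(-211) + 25 = -32916 + 25 = -32891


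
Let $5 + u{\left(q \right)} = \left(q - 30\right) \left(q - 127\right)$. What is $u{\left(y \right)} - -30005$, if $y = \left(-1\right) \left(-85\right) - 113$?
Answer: $38990$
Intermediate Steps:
$y = -28$ ($y = 85 - 113 = -28$)
$u{\left(q \right)} = -5 + \left(-127 + q\right) \left(-30 + q\right)$ ($u{\left(q \right)} = -5 + \left(q - 30\right) \left(q - 127\right) = -5 + \left(-30 + q\right) \left(-127 + q\right) = -5 + \left(-127 + q\right) \left(-30 + q\right)$)
$u{\left(y \right)} - -30005 = \left(3805 + \left(-28\right)^{2} - -4396\right) - -30005 = \left(3805 + 784 + 4396\right) + 30005 = 8985 + 30005 = 38990$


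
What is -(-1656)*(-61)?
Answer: -101016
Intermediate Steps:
-(-1656)*(-61) = -1656*61 = -101016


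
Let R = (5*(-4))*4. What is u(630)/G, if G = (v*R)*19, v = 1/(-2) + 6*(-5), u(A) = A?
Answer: 63/4636 ≈ 0.013589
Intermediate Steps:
R = -80 (R = -20*4 = -80)
v = -61/2 (v = -½ - 30 = -61/2 ≈ -30.500)
G = 46360 (G = -61/2*(-80)*19 = 2440*19 = 46360)
u(630)/G = 630/46360 = 630*(1/46360) = 63/4636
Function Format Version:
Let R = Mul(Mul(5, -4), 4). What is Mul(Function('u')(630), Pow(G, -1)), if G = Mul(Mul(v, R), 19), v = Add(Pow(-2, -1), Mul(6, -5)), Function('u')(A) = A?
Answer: Rational(63, 4636) ≈ 0.013589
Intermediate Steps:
R = -80 (R = Mul(-20, 4) = -80)
v = Rational(-61, 2) (v = Add(Rational(-1, 2), -30) = Rational(-61, 2) ≈ -30.500)
G = 46360 (G = Mul(Mul(Rational(-61, 2), -80), 19) = Mul(2440, 19) = 46360)
Mul(Function('u')(630), Pow(G, -1)) = Mul(630, Pow(46360, -1)) = Mul(630, Rational(1, 46360)) = Rational(63, 4636)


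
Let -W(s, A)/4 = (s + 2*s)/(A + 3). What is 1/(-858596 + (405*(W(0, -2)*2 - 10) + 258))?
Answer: -1/862388 ≈ -1.1596e-6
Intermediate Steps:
W(s, A) = -12*s/(3 + A) (W(s, A) = -4*(s + 2*s)/(A + 3) = -4*3*s/(3 + A) = -12*s/(3 + A))
1/(-858596 + (405*(W(0, -2)*2 - 10) + 258)) = 1/(-858596 + (405*(-12*0/(3 - 2)*2 - 10) + 258)) = 1/(-858596 + (405*(-12*0/1*2 - 10) + 258)) = 1/(-858596 + (405*(-12*0*1*2 - 10) + 258)) = 1/(-858596 + (405*(0*2 - 10) + 258)) = 1/(-858596 + (405*(0 - 10) + 258)) = 1/(-858596 + (405*(-10) + 258)) = 1/(-858596 + (-4050 + 258)) = 1/(-858596 - 3792) = 1/(-862388) = -1/862388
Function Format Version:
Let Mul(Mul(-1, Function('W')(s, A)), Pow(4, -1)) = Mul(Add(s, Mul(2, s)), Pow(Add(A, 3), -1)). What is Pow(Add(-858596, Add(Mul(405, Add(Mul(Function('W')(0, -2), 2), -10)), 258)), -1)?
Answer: Rational(-1, 862388) ≈ -1.1596e-6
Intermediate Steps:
Function('W')(s, A) = Mul(-12, s, Pow(Add(3, A), -1)) (Function('W')(s, A) = Mul(-4, Mul(Add(s, Mul(2, s)), Pow(Add(A, 3), -1))) = Mul(-4, Mul(Mul(3, s), Pow(Add(3, A), -1))) = Mul(-4, Mul(3, s, Pow(Add(3, A), -1))) = Mul(-12, s, Pow(Add(3, A), -1)))
Pow(Add(-858596, Add(Mul(405, Add(Mul(Function('W')(0, -2), 2), -10)), 258)), -1) = Pow(Add(-858596, Add(Mul(405, Add(Mul(Mul(-12, 0, Pow(Add(3, -2), -1)), 2), -10)), 258)), -1) = Pow(Add(-858596, Add(Mul(405, Add(Mul(Mul(-12, 0, Pow(1, -1)), 2), -10)), 258)), -1) = Pow(Add(-858596, Add(Mul(405, Add(Mul(Mul(-12, 0, 1), 2), -10)), 258)), -1) = Pow(Add(-858596, Add(Mul(405, Add(Mul(0, 2), -10)), 258)), -1) = Pow(Add(-858596, Add(Mul(405, Add(0, -10)), 258)), -1) = Pow(Add(-858596, Add(Mul(405, -10), 258)), -1) = Pow(Add(-858596, Add(-4050, 258)), -1) = Pow(Add(-858596, -3792), -1) = Pow(-862388, -1) = Rational(-1, 862388)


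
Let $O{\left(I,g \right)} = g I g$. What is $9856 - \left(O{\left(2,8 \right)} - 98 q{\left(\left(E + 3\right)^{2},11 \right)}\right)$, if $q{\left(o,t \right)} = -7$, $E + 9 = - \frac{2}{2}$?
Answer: $9042$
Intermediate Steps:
$E = -10$ ($E = -9 - \frac{2}{2} = -9 - 1 = -10$)
$O{\left(I,g \right)} = I g^{2}$ ($O{\left(I,g \right)} = I g g = I g^{2}$)
$9856 - \left(O{\left(2,8 \right)} - 98 q{\left(\left(E + 3\right)^{2},11 \right)}\right) = 9856 - \left(2 \cdot 8^{2} - -686\right) = 9856 - \left(2 \cdot 64 + 686\right) = 9856 - \left(128 + 686\right) = 9856 - 814 = 9042$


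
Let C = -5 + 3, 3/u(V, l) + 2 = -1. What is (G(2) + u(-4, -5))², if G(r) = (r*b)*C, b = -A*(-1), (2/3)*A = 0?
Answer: 1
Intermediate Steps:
A = 0 (A = (3/2)*0 = 0)
u(V, l) = -1 (u(V, l) = 3/(-2 - 1) = 3/(-3) = 3*(-⅓) = -1)
b = 0 (b = -1*0*(-1) = 0*(-1) = 0)
C = -2
G(r) = 0 (G(r) = (r*0)*(-2) = 0*(-2) = 0)
(G(2) + u(-4, -5))² = (0 - 1)² = (-1)² = 1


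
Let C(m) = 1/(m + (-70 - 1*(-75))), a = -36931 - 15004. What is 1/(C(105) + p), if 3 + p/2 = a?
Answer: -110/11426359 ≈ -9.6269e-6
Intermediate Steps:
a = -51935
C(m) = 1/(5 + m) (C(m) = 1/(m + (-70 + 75)) = 1/(m + 5) = 1/(5 + m))
p = -103876 (p = -6 + 2*(-51935) = -6 - 103870 = -103876)
1/(C(105) + p) = 1/(1/(5 + 105) - 103876) = 1/(1/110 - 103876) = 1/(-11426359/110) = -110/11426359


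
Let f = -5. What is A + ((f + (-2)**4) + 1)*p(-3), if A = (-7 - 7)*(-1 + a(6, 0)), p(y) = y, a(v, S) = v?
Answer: -106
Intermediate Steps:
A = -70 (A = (-7 - 7)*(-1 + 6) = -14*5 = -70)
A + ((f + (-2)**4) + 1)*p(-3) = -70 + ((-5 + (-2)**4) + 1)*(-3) = -70 + ((-5 + 16) + 1)*(-3) = -70 + (11 + 1)*(-3) = -70 + 12*(-3) = -70 - 36 = -106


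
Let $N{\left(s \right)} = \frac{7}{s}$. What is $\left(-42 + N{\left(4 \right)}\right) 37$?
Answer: $- \frac{5957}{4} \approx -1489.3$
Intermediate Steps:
$\left(-42 + N{\left(4 \right)}\right) 37 = \left(-42 + \frac{7}{4}\right) 37 = \left(- \frac{161}{4}\right) 37 = - \frac{5957}{4}$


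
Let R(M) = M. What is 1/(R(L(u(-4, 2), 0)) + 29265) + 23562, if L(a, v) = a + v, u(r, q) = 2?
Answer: 689589055/29267 ≈ 23562.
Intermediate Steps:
1/(R(L(u(-4, 2), 0)) + 29265) + 23562 = 1/((2 + 0) + 29265) + 23562 = 1/(2 + 29265) + 23562 = 1/29267 + 23562 = 689589055/29267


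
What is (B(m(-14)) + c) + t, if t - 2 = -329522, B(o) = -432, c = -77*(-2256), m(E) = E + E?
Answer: -156240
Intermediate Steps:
m(E) = 2*E
c = 173712
t = -329520 (t = 2 - 329522 = -329520)
(B(m(-14)) + c) + t = (-432 + 173712) - 329520 = 173280 - 329520 = -156240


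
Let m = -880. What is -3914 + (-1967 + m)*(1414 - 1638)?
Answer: 633814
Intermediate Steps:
-3914 + (-1967 + m)*(1414 - 1638) = -3914 + (-1967 - 880)*(1414 - 1638) = -3914 - 2847*(-224) = -3914 + 637728 = 633814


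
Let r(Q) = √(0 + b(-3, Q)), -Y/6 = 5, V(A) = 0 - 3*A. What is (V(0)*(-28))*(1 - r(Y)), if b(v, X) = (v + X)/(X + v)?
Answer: 0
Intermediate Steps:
V(A) = -3*A
b(v, X) = 1 (b(v, X) = (X + v)/(X + v) = 1)
Y = -30 (Y = -6*5 = -30)
r(Q) = 1 (r(Q) = √(0 + 1) = √1 = 1)
(V(0)*(-28))*(1 - r(Y)) = (-3*0*(-28))*(1 - 1*1) = (0*(-28))*(1 - 1) = 0*0 = 0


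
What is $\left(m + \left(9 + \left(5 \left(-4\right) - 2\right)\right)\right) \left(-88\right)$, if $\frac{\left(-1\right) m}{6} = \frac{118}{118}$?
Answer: $1672$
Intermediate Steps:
$m = -6$ ($m = - 6 \cdot \frac{118}{118} = - 6 \cdot 118 \cdot \frac{1}{118} = \left(-6\right) 1 = -6$)
$\left(m + \left(9 + \left(5 \left(-4\right) - 2\right)\right)\right) \left(-88\right) = \left(-6 + \left(9 + \left(5 \left(-4\right) - 2\right)\right)\right) \left(-88\right) = \left(-6 + \left(9 - 22\right)\right) \left(-88\right) = \left(-6 - 13\right) \left(-88\right) = \left(-19\right) \left(-88\right) = 1672$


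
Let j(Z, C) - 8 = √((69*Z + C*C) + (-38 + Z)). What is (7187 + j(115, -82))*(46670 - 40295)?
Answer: 45868125 + 25500*√921 ≈ 4.6642e+7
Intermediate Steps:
j(Z, C) = 8 + √(-38 + C² + 70*Z) (j(Z, C) = 8 + √((69*Z + C*C) + (-38 + Z)) = 8 + √((69*Z + C²) + (-38 + Z)) = 8 + √((C² + 69*Z) + (-38 + Z)) = 8 + √(-38 + C² + 70*Z))
(7187 + j(115, -82))*(46670 - 40295) = (7187 + (8 + √(-38 + (-82)² + 70*115)))*(46670 - 40295) = (7187 + (8 + √(-38 + 6724 + 8050)))*6375 = (7187 + (8 + √14736))*6375 = (7187 + (8 + 4*√921))*6375 = (7195 + 4*√921)*6375 = 45868125 + 25500*√921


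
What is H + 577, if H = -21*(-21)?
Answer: 1018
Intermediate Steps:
H = 441
H + 577 = 441 + 577 = 1018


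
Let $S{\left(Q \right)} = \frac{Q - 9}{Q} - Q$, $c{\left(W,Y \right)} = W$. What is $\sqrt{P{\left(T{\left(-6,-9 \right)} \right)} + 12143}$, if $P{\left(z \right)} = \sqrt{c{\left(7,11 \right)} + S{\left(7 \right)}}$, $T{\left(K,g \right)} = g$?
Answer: $\frac{\sqrt{595007 + 7 i \sqrt{14}}}{7} \approx 110.2 + 0.0024253 i$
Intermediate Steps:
$S{\left(Q \right)} = - Q + \frac{-9 + Q}{Q}$ ($S{\left(Q \right)} = \frac{-9 + Q}{Q} - Q = - Q + \frac{-9 + Q}{Q}$)
$P{\left(z \right)} = \frac{i \sqrt{14}}{7}$ ($P{\left(z \right)} = \sqrt{7 - \left(6 + \frac{9}{7}\right)} = \sqrt{7 - \frac{51}{7}} = \sqrt{- \frac{2}{7}} = \frac{i \sqrt{14}}{7}$)
$\sqrt{P{\left(T{\left(-6,-9 \right)} \right)} + 12143} = \sqrt{\frac{i \sqrt{14}}{7} + 12143} = \sqrt{12143 + \frac{i \sqrt{14}}{7}}$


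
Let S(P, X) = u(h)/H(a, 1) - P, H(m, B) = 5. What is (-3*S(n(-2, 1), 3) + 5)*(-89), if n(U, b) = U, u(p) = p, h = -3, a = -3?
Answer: -356/5 ≈ -71.200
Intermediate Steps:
S(P, X) = -⅗ - P (S(P, X) = -3/5 - P = -3*⅕ - P = -⅗ - P)
(-3*S(n(-2, 1), 3) + 5)*(-89) = (-3*(-⅗ - 1*(-2)) + 5)*(-89) = (-3*(-⅗ + 2) + 5)*(-89) = (-3*7/5 + 5)*(-89) = (-21/5 + 5)*(-89) = (⅘)*(-89) = -356/5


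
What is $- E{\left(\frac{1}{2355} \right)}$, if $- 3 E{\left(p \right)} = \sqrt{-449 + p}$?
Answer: $\frac{i \sqrt{2490162870}}{7065} \approx 7.0632 i$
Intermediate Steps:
$E{\left(p \right)} = - \frac{\sqrt{-449 + p}}{3}$
$- E{\left(\frac{1}{2355} \right)} = - \frac{\left(-1\right) \sqrt{-449 + \frac{1}{2355}}}{3} = - \frac{\left(-1\right) \sqrt{- \frac{1057394}{2355}}}{3} = - \frac{\left(-1\right) \frac{i \sqrt{2490162870}}{2355}}{3} = - \frac{\left(-1\right) i \sqrt{2490162870}}{7065} = \frac{i \sqrt{2490162870}}{7065}$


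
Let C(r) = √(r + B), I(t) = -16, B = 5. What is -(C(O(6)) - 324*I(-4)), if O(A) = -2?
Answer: -5184 - √3 ≈ -5185.7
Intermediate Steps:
C(r) = √(5 + r) (C(r) = √(r + 5) = √(5 + r))
-(C(O(6)) - 324*I(-4)) = -(√(5 - 2) - 324*(-16)) = -(√3 + 5184) = -(5184 + √3) = -5184 - √3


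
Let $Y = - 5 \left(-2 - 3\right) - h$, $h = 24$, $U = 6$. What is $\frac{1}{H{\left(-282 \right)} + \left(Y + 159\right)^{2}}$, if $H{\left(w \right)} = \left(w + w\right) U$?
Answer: $\frac{1}{22216} \approx 4.5013 \cdot 10^{-5}$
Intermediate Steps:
$Y = 1$ ($Y = - 5 \left(-2 - 3\right) - 24 = \left(-5\right) \left(-5\right) - 24 = 25 - 24 = 1$)
$H{\left(w \right)} = 12 w$ ($H{\left(w \right)} = \left(w + w\right) 6 = 2 w 6 = 12 w$)
$\frac{1}{H{\left(-282 \right)} + \left(Y + 159\right)^{2}} = \frac{1}{12 \left(-282\right) + \left(1 + 159\right)^{2}} = \frac{1}{-3384 + 160^{2}} = \frac{1}{-3384 + 25600} = \frac{1}{22216}$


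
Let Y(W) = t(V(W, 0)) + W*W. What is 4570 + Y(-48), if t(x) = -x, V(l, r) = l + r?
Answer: 6922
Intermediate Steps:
Y(W) = W**2 - W (Y(W) = -(W + 0) + W*W = -W + W**2 = W**2 - W)
4570 + Y(-48) = 4570 - 48*(-1 - 48) = 4570 - 48*(-49) = 4570 + 2352 = 6922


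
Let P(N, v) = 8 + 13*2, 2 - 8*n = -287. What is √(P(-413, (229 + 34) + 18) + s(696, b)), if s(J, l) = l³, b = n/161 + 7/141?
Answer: √9251700761922289186866/16490732832 ≈ 5.8327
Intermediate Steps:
n = 289/8 (n = ¼ - ⅛*(-287) = ¼ + 287/8 = 289/8 ≈ 36.125)
P(N, v) = 34 (P(N, v) = 8 + 26 = 34)
b = 49765/181608 (b = (289/8)/161 + 7/141 = (289/8)*(1/161) + 7*(1/141) = 289/1288 + 7/141 = 49765/181608 ≈ 0.27402)
√(P(-413, (229 + 34) + 18) + s(696, b)) = √(34 + (49765/181608)³) = √(34 + 123245770772125/5989698016307712) = √(203772978325234333/5989698016307712) = √9251700761922289186866/16490732832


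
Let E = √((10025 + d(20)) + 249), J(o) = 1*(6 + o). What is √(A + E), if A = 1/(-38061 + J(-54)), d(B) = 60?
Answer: √(-38109 + 1452295881*√10334)/38109 ≈ 10.082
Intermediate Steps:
J(o) = 6 + o
E = √10334 (E = √((10025 + 60) + 249) = √(10085 + 249) = √10334 ≈ 101.66)
A = -1/38109 (A = 1/(-38061 + (6 - 54)) = 1/(-38061 - 48) = 1/(-38109) = -1/38109 ≈ -2.6241e-5)
√(A + E) = √(-1/38109 + √10334)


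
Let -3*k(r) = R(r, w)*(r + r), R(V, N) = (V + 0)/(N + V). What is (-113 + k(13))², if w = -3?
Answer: 3474496/225 ≈ 15442.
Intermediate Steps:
R(V, N) = V/(N + V)
k(r) = -2*r²/(3*(-3 + r)) (k(r) = -r/(-3 + r)*(r + r)/3 = -r/(-3 + r)*2*r/3 = -2*r²/(3*(-3 + r)))
(-113 + k(13))² = (-113 - 2*13²/(-9 + 3*13))² = (-113 - 2*169/(-9 + 39))² = (-113 - 2*169/30)² = (-113 - 2*169*1/30)² = (-113 - 169/15)² = (-1864/15)² = 3474496/225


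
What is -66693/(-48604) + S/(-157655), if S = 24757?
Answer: 9311195687/7662663620 ≈ 1.2151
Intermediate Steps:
-66693/(-48604) + S/(-157655) = -66693/(-48604) + 24757/(-157655) = -66693*(-1/48604) + 24757*(-1/157655) = 66693/48604 - 24757/157655 = 9311195687/7662663620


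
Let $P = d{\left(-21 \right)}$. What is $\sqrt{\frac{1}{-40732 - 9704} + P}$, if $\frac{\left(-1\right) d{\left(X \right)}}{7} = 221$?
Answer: $\frac{i \sqrt{109312314693}}{8406} \approx 39.332 i$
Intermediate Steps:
$d{\left(X \right)} = -1547$ ($d{\left(X \right)} = \left(-7\right) 221 = -1547$)
$P = -1547$
$\sqrt{\frac{1}{-40732 - 9704} + P} = \sqrt{\frac{1}{-40732 - 9704} - 1547} = \sqrt{\frac{1}{-50436} - 1547} = \sqrt{- \frac{1}{50436} - 1547} = \sqrt{- \frac{78024493}{50436}} = \frac{i \sqrt{109312314693}}{8406}$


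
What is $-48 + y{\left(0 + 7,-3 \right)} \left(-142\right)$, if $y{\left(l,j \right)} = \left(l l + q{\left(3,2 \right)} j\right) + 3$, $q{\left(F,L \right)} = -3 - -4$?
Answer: $-7006$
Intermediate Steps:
$q{\left(F,L \right)} = 1$ ($q{\left(F,L \right)} = -3 + 4 = 1$)
$y{\left(l,j \right)} = 3 + j + l^{2}$ ($y{\left(l,j \right)} = \left(l l + 1 j\right) + 3 = \left(l^{2} + j\right) + 3 = \left(j + l^{2}\right) + 3 = 3 + j + l^{2}$)
$-48 + y{\left(0 + 7,-3 \right)} \left(-142\right) = -48 + \left(3 - 3 + \left(0 + 7\right)^{2}\right) \left(-142\right) = -48 + \left(3 - 3 + 7^{2}\right) \left(-142\right) = -48 + \left(3 - 3 + 49\right) \left(-142\right) = -48 + 49 \left(-142\right) = -48 - 6958 = -7006$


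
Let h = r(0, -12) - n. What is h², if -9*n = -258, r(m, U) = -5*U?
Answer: 8836/9 ≈ 981.78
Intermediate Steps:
n = 86/3 (n = -⅑*(-258) = 86/3 ≈ 28.667)
h = 94/3 (h = -5*(-12) - 1*86/3 = 60 - 86/3 = 94/3 ≈ 31.333)
h² = (94/3)² = 8836/9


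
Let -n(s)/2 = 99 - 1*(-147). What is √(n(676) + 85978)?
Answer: √85486 ≈ 292.38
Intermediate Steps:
n(s) = -492 (n(s) = -2*(99 - 1*(-147)) = -2*(99 + 147) = -2*246 = -492)
√(n(676) + 85978) = √(-492 + 85978) = √85486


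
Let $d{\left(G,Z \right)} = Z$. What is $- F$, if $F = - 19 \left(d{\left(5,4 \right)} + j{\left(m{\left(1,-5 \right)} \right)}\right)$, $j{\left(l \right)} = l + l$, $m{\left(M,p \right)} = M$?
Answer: $114$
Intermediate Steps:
$j{\left(l \right)} = 2 l$
$F = -114$ ($F = - 19 \left(4 + 2 \cdot 1\right) = - 19 \left(4 + 2\right) = \left(-19\right) 6 = -114$)
$- F = \left(-1\right) \left(-114\right) = 114$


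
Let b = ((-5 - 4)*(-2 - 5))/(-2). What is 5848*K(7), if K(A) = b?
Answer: -184212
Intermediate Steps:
b = -63/2 (b = -9*(-7)*(-1/2) = 63*(-1/2) = -63/2 ≈ -31.500)
K(A) = -63/2
5848*K(7) = 5848*(-63/2) = -184212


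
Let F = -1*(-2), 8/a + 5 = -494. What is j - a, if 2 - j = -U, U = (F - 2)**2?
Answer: 1006/499 ≈ 2.0160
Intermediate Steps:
a = -8/499 (a = 8/(-5 - 494) = 8/(-499) = 8*(-1/499) = -8/499 ≈ -0.016032)
F = 2
U = 0 (U = (2 - 2)**2 = 0**2 = 0)
j = 2 (j = 2 - (-1)*0 = 2 - 1*0 = 2 + 0 = 2)
j - a = 2 - 1*(-8/499) = 2 + 8/499 = 1006/499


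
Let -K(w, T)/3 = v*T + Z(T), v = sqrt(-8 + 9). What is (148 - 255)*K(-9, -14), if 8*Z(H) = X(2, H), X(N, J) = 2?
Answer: -17655/4 ≈ -4413.8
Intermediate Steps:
v = 1 (v = sqrt(1) = 1)
Z(H) = 1/4 (Z(H) = (1/8)*2 = 1/4)
K(w, T) = -3/4 - 3*T (K(w, T) = -3*(1*T + 1/4) = -3*(T + 1/4) = -3*(1/4 + T) = -3/4 - 3*T)
(148 - 255)*K(-9, -14) = (148 - 255)*(-3/4 - 3*(-14)) = -107*(-3/4 + 42) = -107*165/4 = -17655/4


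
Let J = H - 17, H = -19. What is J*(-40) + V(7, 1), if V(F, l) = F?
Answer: 1447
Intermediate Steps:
J = -36 (J = -19 - 17 = -36)
J*(-40) + V(7, 1) = -36*(-40) + 7 = 1440 + 7 = 1447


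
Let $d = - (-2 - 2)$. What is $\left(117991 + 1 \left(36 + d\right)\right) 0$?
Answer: $0$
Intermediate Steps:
$d = 4$ ($d = \left(-1\right) \left(-4\right) = 4$)
$\left(117991 + 1 \left(36 + d\right)\right) 0 = \left(117991 + 1 \left(36 + 4\right)\right) 0 = \left(117991 + 1 \cdot 40\right) 0 = \left(117991 + 40\right) 0 = 118031 \cdot 0 = 0$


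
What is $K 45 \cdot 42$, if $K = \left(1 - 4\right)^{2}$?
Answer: $17010$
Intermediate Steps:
$K = 9$ ($K = \left(-3\right)^{2} = 9$)
$K 45 \cdot 42 = 9 \cdot 45 \cdot 42 = 405 \cdot 42 = 17010$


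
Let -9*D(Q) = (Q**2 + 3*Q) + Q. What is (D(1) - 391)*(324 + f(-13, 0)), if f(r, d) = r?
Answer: -1095964/9 ≈ -1.2177e+5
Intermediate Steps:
D(Q) = -4*Q/9 - Q**2/9 (D(Q) = -((Q**2 + 3*Q) + Q)/9 = -(Q**2 + 4*Q)/9 = -4*Q/9 - Q**2/9)
(D(1) - 391)*(324 + f(-13, 0)) = (-1/9*1*(4 + 1) - 391)*(324 - 13) = (-1/9*1*5 - 391)*311 = (-5/9 - 391)*311 = -3524/9*311 = -1095964/9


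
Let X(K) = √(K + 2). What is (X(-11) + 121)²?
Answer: 14632 + 726*I ≈ 14632.0 + 726.0*I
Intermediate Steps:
X(K) = √(2 + K)
(X(-11) + 121)² = (√(2 - 11) + 121)² = (√(-9) + 121)² = (3*I + 121)² = (121 + 3*I)²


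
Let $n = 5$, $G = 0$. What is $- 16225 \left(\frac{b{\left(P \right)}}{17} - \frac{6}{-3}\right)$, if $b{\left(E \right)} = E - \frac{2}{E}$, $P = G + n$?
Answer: $- \frac{626285}{17} \approx -36840.0$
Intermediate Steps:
$P = 5$ ($P = 0 + 5 = 5$)
$- 16225 \left(\frac{b{\left(P \right)}}{17} - \frac{6}{-3}\right) = - 16225 \left(\frac{5 - \frac{2}{5}}{17} - \frac{6}{-3}\right) = - 16225 \left(\left(5 - \frac{2}{5}\right) \frac{1}{17} - -2\right) = - 16225 \left(\left(5 - \frac{2}{5}\right) \frac{1}{17} + 2\right) = - 16225 \left(\frac{23}{5} \cdot \frac{1}{17} + 2\right) = - 16225 \left(\frac{23}{85} + 2\right) = \left(-16225\right) \frac{193}{85} = - \frac{626285}{17}$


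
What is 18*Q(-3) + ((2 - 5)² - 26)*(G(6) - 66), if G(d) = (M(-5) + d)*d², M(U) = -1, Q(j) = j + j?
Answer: -2046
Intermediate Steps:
Q(j) = 2*j
G(d) = d²*(-1 + d) (G(d) = (-1 + d)*d² = d²*(-1 + d))
18*Q(-3) + ((2 - 5)² - 26)*(G(6) - 66) = 18*(2*(-3)) + ((2 - 5)² - 26)*(6²*(-1 + 6) - 66) = 18*(-6) + ((-3)² - 26)*(36*5 - 66) = -108 + (9 - 26)*(180 - 66) = -108 - 17*114 = -108 - 1938 = -2046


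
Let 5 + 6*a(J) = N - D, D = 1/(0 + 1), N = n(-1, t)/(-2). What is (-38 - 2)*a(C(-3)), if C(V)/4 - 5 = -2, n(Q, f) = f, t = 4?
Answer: 160/3 ≈ 53.333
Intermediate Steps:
C(V) = 12 (C(V) = 20 + 4*(-2) = 20 - 8 = 12)
N = -2 (N = 4/(-2) = 4*(-1/2) = -2)
D = 1 (D = 1/1 = 1)
a(J) = -4/3 (a(J) = -5/6 + (-2 - 1*1)/6 = -5/6 + (-2 - 1)/6 = -5/6 + (1/6)*(-3) = -5/6 - 1/2 = -4/3)
(-38 - 2)*a(C(-3)) = (-38 - 2)*(-4/3) = -40*(-4/3) = 160/3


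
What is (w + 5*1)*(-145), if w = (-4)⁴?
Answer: -37845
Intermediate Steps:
w = 256
(w + 5*1)*(-145) = (256 + 5*1)*(-145) = (256 + 5)*(-145) = 261*(-145) = -37845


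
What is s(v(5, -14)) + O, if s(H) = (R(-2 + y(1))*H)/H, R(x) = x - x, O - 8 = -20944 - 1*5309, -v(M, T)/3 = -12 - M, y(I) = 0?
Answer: -26245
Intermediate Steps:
v(M, T) = 36 + 3*M (v(M, T) = -3*(-12 - M) = 36 + 3*M)
O = -26245 (O = 8 + (-20944 - 1*5309) = 8 + (-20944 - 5309) = 8 - 26253 = -26245)
R(x) = 0
s(H) = 0 (s(H) = (0*H)/H = 0/H = 0)
s(v(5, -14)) + O = 0 - 26245 = -26245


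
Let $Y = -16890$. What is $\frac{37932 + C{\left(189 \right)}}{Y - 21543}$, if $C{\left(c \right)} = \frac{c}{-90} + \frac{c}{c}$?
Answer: $- \frac{379309}{384330} \approx -0.98694$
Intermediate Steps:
$C{\left(c \right)} = 1 - \frac{c}{90}$ ($C{\left(c \right)} = c \left(- \frac{1}{90}\right) + 1 = - \frac{c}{90} + 1 = 1 - \frac{c}{90}$)
$\frac{37932 + C{\left(189 \right)}}{Y - 21543} = \frac{37932 + \left(1 - \frac{21}{10}\right)}{-16890 - 21543} = \frac{37932 - \frac{11}{10}}{-16890 - 21543} = \frac{379309}{10 \left(-38433\right)} = \frac{379309}{10} \left(- \frac{1}{38433}\right) = - \frac{379309}{384330}$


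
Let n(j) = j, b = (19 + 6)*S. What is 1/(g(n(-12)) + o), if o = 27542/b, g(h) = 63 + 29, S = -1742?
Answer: 21775/1989529 ≈ 0.010945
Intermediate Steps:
b = -43550 (b = (19 + 6)*(-1742) = 25*(-1742) = -43550)
g(h) = 92
o = -13771/21775 (o = 27542/(-43550) = 27542*(-1/43550) = -13771/21775 ≈ -0.63242)
1/(g(n(-12)) + o) = 1/(92 - 13771/21775) = 1/(1989529/21775) = 21775/1989529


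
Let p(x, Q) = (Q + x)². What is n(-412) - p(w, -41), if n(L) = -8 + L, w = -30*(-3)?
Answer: -2821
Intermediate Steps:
w = 90
n(-412) - p(w, -41) = (-8 - 412) - (-41 + 90)² = -420 - 1*49² = -420 - 1*2401 = -420 - 2401 = -2821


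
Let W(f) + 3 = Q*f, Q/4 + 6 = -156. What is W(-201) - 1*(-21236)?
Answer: 151481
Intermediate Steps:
Q = -648 (Q = -24 + 4*(-156) = -24 - 624 = -648)
W(f) = -3 - 648*f
W(-201) - 1*(-21236) = (-3 - 648*(-201)) - 1*(-21236) = (-3 + 130248) + 21236 = 130245 + 21236 = 151481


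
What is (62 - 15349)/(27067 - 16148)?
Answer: -15287/10919 ≈ -1.4000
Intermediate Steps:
(62 - 15349)/(27067 - 16148) = -15287/10919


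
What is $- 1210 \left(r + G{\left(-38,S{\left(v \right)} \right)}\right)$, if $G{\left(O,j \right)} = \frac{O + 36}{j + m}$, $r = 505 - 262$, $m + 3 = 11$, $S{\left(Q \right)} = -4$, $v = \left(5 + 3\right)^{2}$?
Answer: $-293425$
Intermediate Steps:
$v = 64$ ($v = 8^{2} = 64$)
$m = 8$ ($m = -3 + 11 = 8$)
$r = 243$
$G{\left(O,j \right)} = \frac{36 + O}{8 + j}$ ($G{\left(O,j \right)} = \frac{O + 36}{j + 8} = \frac{36 + O}{8 + j}$)
$- 1210 \left(r + G{\left(-38,S{\left(v \right)} \right)}\right) = - 1210 \left(243 + \frac{36 - 38}{8 - 4}\right) = - 1210 \left(243 + \frac{1}{4} \left(-2\right)\right) = - 1210 \left(243 - \frac{1}{2}\right) = \left(-1210\right) \frac{485}{2} = -293425$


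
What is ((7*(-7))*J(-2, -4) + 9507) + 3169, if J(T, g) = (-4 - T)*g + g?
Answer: 12480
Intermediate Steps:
J(T, g) = g + g*(-4 - T) (J(T, g) = g*(-4 - T) + g = g + g*(-4 - T))
((7*(-7))*J(-2, -4) + 9507) + 3169 = ((7*(-7))*(-1*(-4)*(3 - 2)) + 9507) + 3169 = (-(-49)*(-4) + 9507) + 3169 = (-49*4 + 9507) + 3169 = (-196 + 9507) + 3169 = 9311 + 3169 = 12480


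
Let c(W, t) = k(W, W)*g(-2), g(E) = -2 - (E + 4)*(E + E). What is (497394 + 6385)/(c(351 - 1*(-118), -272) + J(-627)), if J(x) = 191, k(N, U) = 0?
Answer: 503779/191 ≈ 2637.6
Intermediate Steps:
g(E) = -2 - 2*E*(4 + E) (g(E) = -2 - (4 + E)*2*E = -2 - 2*E*(4 + E))
c(W, t) = 0 (c(W, t) = 0*(-2 - 8*(-2) - 2*(-2)²) = 0*(-2 + 16 - 2*4) = 0*(-2 + 16 - 8) = 0*6 = 0)
(497394 + 6385)/(c(351 - 1*(-118), -272) + J(-627)) = (497394 + 6385)/(0 + 191) = 503779/191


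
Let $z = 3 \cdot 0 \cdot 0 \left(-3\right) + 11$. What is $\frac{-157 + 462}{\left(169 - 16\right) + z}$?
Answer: $\frac{305}{164} \approx 1.8598$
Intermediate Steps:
$z = 11$ ($z = 3 \cdot 0 \left(-3\right) + 11 = 3 \cdot 0 + 11 = 0 + 11 = 11$)
$\frac{-157 + 462}{\left(169 - 16\right) + z} = \frac{-157 + 462}{\left(169 - 16\right) + 11} = \frac{305}{\left(169 - 16\right) + 11} = \frac{305}{153 + 11} = \frac{305}{164}$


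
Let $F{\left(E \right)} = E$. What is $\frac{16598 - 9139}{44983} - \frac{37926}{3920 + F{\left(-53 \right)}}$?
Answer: $- \frac{559060435}{57983087} \approx -9.6418$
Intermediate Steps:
$\frac{16598 - 9139}{44983} - \frac{37926}{3920 + F{\left(-53 \right)}} = \frac{16598 - 9139}{44983} - \frac{37926}{3920 - 53} = \left(16598 - 9139\right) \frac{1}{44983} - \frac{37926}{3867} = 7459 \cdot \frac{1}{44983} - \frac{12642}{1289} = \frac{7459}{44983} - \frac{12642}{1289} = - \frac{559060435}{57983087}$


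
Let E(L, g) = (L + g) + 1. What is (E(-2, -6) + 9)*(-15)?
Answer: -30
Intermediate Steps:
E(L, g) = 1 + L + g
(E(-2, -6) + 9)*(-15) = ((1 - 2 - 6) + 9)*(-15) = (-7 + 9)*(-15) = 2*(-15) = -30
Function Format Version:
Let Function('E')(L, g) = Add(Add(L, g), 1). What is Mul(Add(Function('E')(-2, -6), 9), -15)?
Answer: -30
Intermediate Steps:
Function('E')(L, g) = Add(1, L, g)
Mul(Add(Function('E')(-2, -6), 9), -15) = Mul(Add(Add(1, -2, -6), 9), -15) = Mul(Add(-7, 9), -15) = Mul(2, -15) = -30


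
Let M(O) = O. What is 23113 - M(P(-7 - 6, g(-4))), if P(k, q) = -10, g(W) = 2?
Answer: 23123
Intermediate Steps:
23113 - M(P(-7 - 6, g(-4))) = 23113 - 1*(-10) = 23113 + 10 = 23123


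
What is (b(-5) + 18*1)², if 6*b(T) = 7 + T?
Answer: 3025/9 ≈ 336.11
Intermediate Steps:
b(T) = 7/6 + T/6 (b(T) = (7 + T)/6 = 7/6 + T/6)
(b(-5) + 18*1)² = ((7/6 + (⅙)*(-5)) + 18*1)² = ((7/6 - ⅚) + 18)² = (⅓ + 18)² = (55/3)² = 3025/9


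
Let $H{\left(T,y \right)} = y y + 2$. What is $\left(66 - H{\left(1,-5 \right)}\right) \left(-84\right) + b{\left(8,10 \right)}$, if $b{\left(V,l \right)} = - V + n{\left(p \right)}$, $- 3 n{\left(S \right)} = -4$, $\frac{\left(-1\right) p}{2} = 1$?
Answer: $- \frac{9848}{3} \approx -3282.7$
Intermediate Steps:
$p = -2$ ($p = \left(-2\right) 1 = -2$)
$n{\left(S \right)} = \frac{4}{3}$ ($n{\left(S \right)} = \left(- \frac{1}{3}\right) \left(-4\right) = \frac{4}{3}$)
$b{\left(V,l \right)} = \frac{4}{3} - V$ ($b{\left(V,l \right)} = - V + \frac{4}{3} = \frac{4}{3} - V$)
$H{\left(T,y \right)} = 2 + y^{2}$ ($H{\left(T,y \right)} = y^{2} + 2 = 2 + y^{2}$)
$\left(66 - H{\left(1,-5 \right)}\right) \left(-84\right) + b{\left(8,10 \right)} = \left(66 - \left(2 + \left(-5\right)^{2}\right)\right) \left(-84\right) + \left(\frac{4}{3} - 8\right) = \left(66 - \left(2 + 25\right)\right) \left(-84\right) + \left(\frac{4}{3} - 8\right) = \left(66 - 27\right) \left(-84\right) - \frac{20}{3} = 39 \left(-84\right) - \frac{20}{3} = -3276 - \frac{20}{3} = - \frac{9848}{3}$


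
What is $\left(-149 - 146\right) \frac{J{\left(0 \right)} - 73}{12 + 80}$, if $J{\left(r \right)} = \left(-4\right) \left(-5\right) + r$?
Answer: $\frac{15635}{92} \approx 169.95$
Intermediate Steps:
$J{\left(r \right)} = 20 + r$
$\left(-149 - 146\right) \frac{J{\left(0 \right)} - 73}{12 + 80} = \left(-149 - 146\right) \frac{\left(20 + 0\right) - 73}{12 + 80} = - 295 \frac{20 - 73}{92} = - 295 \left(\left(-53\right) \frac{1}{92}\right) = \left(-295\right) \left(- \frac{53}{92}\right) = \frac{15635}{92}$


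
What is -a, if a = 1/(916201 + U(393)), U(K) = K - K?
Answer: -1/916201 ≈ -1.0915e-6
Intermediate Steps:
U(K) = 0
a = 1/916201 (a = 1/(916201 + 0) = 1/916201 ≈ 1.0915e-6)
-a = -1*1/916201 = -1/916201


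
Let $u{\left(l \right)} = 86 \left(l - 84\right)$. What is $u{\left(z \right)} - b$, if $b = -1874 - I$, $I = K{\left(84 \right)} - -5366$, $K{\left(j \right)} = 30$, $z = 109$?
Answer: $9420$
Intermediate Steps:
$u{\left(l \right)} = -7224 + 86 l$ ($u{\left(l \right)} = 86 \left(-84 + l\right) = -7224 + 86 l$)
$I = 5396$ ($I = 30 - -5366 = 30 + 5366 = 5396$)
$b = -7270$ ($b = -1874 - 5396 = -7270$)
$u{\left(z \right)} - b = \left(-7224 + 86 \cdot 109\right) - -7270 = \left(-7224 + 9374\right) + 7270 = 2150 + 7270 = 9420$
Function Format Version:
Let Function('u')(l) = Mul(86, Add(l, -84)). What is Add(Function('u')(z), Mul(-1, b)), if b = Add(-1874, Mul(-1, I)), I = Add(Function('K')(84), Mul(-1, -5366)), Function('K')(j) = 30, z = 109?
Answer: 9420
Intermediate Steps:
Function('u')(l) = Add(-7224, Mul(86, l)) (Function('u')(l) = Mul(86, Add(-84, l)) = Add(-7224, Mul(86, l)))
I = 5396 (I = Add(30, Mul(-1, -5366)) = Add(30, 5366) = 5396)
b = -7270 (b = Add(-1874, Mul(-1, 5396)) = Add(-1874, -5396) = -7270)
Add(Function('u')(z), Mul(-1, b)) = Add(Add(-7224, Mul(86, 109)), Mul(-1, -7270)) = Add(Add(-7224, 9374), 7270) = Add(2150, 7270) = 9420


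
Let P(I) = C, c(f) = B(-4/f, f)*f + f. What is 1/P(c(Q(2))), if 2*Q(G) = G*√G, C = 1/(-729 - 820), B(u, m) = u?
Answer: -1549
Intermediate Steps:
C = -1/1549 (C = 1/(-1549) = -1/1549 ≈ -0.00064558)
Q(G) = G^(3/2)/2 (Q(G) = (G*√G)/2 = G^(3/2)/2)
c(f) = -4 + f (c(f) = (-4/f)*f + f = -4 + f)
P(I) = -1/1549
1/P(c(Q(2))) = 1/(-1/1549) = -1549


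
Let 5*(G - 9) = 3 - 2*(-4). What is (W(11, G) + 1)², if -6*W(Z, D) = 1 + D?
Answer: 961/900 ≈ 1.0678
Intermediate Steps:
G = 56/5 (G = 9 + (3 - 2*(-4))/5 = 9 + (3 + 8)/5 = 9 + (⅕)*11 = 9 + 11/5 = 56/5 ≈ 11.200)
W(Z, D) = -⅙ - D/6 (W(Z, D) = -(1 + D)/6 = -⅙ - D/6)
(W(11, G) + 1)² = ((-⅙ - ⅙*56/5) + 1)² = ((-⅙ - 28/15) + 1)² = (-61/30 + 1)² = (-31/30)² = 961/900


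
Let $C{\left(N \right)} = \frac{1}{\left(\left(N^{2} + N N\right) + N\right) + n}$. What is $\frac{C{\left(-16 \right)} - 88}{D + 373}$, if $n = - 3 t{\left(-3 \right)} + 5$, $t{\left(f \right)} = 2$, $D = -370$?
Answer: $- \frac{43559}{1485} \approx -29.333$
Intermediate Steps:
$n = -1$ ($n = \left(-3\right) 2 + 5 = -6 + 5 = -1$)
$C{\left(N \right)} = \frac{1}{-1 + N + 2 N^{2}}$ ($C{\left(N \right)} = \frac{1}{\left(\left(N^{2} + N N\right) + N\right) - 1} = \frac{1}{\left(\left(N^{2} + N^{2}\right) + N\right) - 1} = \frac{1}{\left(2 N^{2} + N\right) - 1} = \frac{1}{\left(N + 2 N^{2}\right) - 1} = \frac{1}{-1 + N + 2 N^{2}}$)
$\frac{C{\left(-16 \right)} - 88}{D + 373} = \frac{\frac{1}{-1 - 16 + 2 \left(-16\right)^{2}} - 88}{-370 + 373} = \frac{\frac{1}{-1 - 16 + 2 \cdot 256} - 88}{3} = \left(\frac{1}{-1 - 16 + 512} - 88\right) \frac{1}{3} = \left(\frac{1}{495} - 88\right) \frac{1}{3} = \left(- \frac{43559}{495}\right) \frac{1}{3} = - \frac{43559}{1485}$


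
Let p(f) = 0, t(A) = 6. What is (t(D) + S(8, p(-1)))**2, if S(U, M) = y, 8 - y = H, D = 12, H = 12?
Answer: 4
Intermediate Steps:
y = -4 (y = 8 - 1*12 = 8 - 12 = -4)
S(U, M) = -4
(t(D) + S(8, p(-1)))**2 = (6 - 4)**2 = 2**2 = 4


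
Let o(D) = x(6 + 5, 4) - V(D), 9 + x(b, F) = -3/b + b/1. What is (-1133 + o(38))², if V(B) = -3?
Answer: 154032921/121 ≈ 1.2730e+6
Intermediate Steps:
x(b, F) = -9 + b - 3/b (x(b, F) = -9 + (-3/b + b/1) = -9 + (-3/b + b*1) = -9 + (-3/b + b) = -9 + (b - 3/b) = -9 + b - 3/b)
o(D) = 52/11 (o(D) = (-9 + (6 + 5) - 3/(6 + 5)) - 1*(-3) = (-9 + 11 - 3/11) + 3 = 19/11 + 3 = 52/11)
(-1133 + o(38))² = (-1133 + 52/11)² = (-12411/11)² = 154032921/121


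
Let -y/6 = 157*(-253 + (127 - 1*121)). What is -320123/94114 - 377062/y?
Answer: -54985555985/10948940418 ≈ -5.0220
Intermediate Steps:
y = 232674 (y = -942*(-253 + (127 - 1*121)) = -942*(-253 + (127 - 121)) = -942*(-253 + 6) = -942*(-247) = -6*(-38779) = 232674)
-320123/94114 - 377062/y = -320123/94114 - 377062/232674 = -320123*1/94114 - 377062*1/232674 = -320123/94114 - 188531/116337 = -54985555985/10948940418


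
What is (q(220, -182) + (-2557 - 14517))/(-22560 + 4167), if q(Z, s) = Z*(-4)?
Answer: 17954/18393 ≈ 0.97613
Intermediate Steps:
q(Z, s) = -4*Z
(q(220, -182) + (-2557 - 14517))/(-22560 + 4167) = (-4*220 + (-2557 - 14517))/(-22560 + 4167) = (-880 - 17074)/(-18393) = -17954*(-1/18393) = 17954/18393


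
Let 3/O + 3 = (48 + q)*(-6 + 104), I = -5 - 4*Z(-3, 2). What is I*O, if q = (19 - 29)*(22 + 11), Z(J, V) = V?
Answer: 13/9213 ≈ 0.0014110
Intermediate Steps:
q = -330 (q = -10*33 = -330)
I = -13 (I = -5 - 4*2 = -5 - 8 = -13)
O = -1/9213 (O = 3/(-3 + (48 - 330)*(-6 + 104)) = 3/(-3 - 282*98) = 3/(-3 - 27636) = 3/(-27639) = 3*(-1/27639) = -1/9213 ≈ -0.00010854)
I*O = -13*(-1/9213) = 13/9213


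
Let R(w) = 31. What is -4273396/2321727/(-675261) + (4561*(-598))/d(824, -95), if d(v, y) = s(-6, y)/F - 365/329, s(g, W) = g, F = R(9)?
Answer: 43611564590808504396578/20834118064781883 ≈ 2.0933e+6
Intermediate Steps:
F = 31
d(v, y) = -13289/10199 (d(v, y) = -6/31 - 365/329 = -13289/10199)
-4273396/2321727/(-675261) + (4561*(-598))/d(824, -95) = -4273396/2321727/(-675261) + (4561*(-598))/(-13289/10199) = -4273396*1/2321727*(-1/675261) - 2727478*(-10199/13289) = -4273396/2321727*(-1/675261) + 27817548122/13289 = 4273396/1567771695747 + 27817548122/13289 = 43611564590808504396578/20834118064781883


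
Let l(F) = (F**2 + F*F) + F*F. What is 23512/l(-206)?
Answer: 5878/31827 ≈ 0.18469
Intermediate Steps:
l(F) = 3*F**2 (l(F) = (F**2 + F**2) + F**2 = 2*F**2 + F**2 = 3*F**2)
23512/l(-206) = 23512/((3*(-206)**2)) = 23512/((3*42436)) = 23512/127308 = 23512*(1/127308) = 5878/31827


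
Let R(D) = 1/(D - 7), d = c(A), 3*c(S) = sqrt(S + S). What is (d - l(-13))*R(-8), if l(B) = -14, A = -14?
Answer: -14/15 - 2*I*sqrt(7)/45 ≈ -0.93333 - 0.11759*I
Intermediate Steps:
c(S) = sqrt(2)*sqrt(S)/3 (c(S) = sqrt(S + S)/3 = sqrt(2*S)/3 = (sqrt(2)*sqrt(S))/3 = sqrt(2)*sqrt(S)/3)
d = 2*I*sqrt(7)/3 (d = sqrt(2)*sqrt(-14)/3 = sqrt(2)*(I*sqrt(14))/3 = 2*I*sqrt(7)/3 ≈ 1.7638*I)
R(D) = 1/(-7 + D)
(d - l(-13))*R(-8) = (2*I*sqrt(7)/3 - 1*(-14))/(-7 - 8) = (2*I*sqrt(7)/3 + 14)/(-15) = (14 + 2*I*sqrt(7)/3)*(-1/15) = -14/15 - 2*I*sqrt(7)/45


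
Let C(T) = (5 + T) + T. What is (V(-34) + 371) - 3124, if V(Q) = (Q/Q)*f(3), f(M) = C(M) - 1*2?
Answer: -2744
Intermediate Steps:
C(T) = 5 + 2*T
f(M) = 3 + 2*M (f(M) = (5 + 2*M) - 1*2 = (5 + 2*M) - 2 = 3 + 2*M)
V(Q) = 9 (V(Q) = (Q/Q)*(3 + 2*3) = 1*(3 + 6) = 1*9 = 9)
(V(-34) + 371) - 3124 = (9 + 371) - 3124 = 380 - 3124 = -2744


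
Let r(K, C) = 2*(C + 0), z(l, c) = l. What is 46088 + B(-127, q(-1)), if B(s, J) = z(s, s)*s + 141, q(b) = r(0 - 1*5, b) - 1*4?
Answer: 62358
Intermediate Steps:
r(K, C) = 2*C
q(b) = -4 + 2*b (q(b) = 2*b - 1*4 = 2*b - 4 = -4 + 2*b)
B(s, J) = 141 + s² (B(s, J) = s*s + 141 = s² + 141 = 141 + s²)
46088 + B(-127, q(-1)) = 46088 + (141 + (-127)²) = 46088 + (141 + 16129) = 46088 + 16270 = 62358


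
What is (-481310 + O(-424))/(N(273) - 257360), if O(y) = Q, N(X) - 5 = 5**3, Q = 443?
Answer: 480867/257230 ≈ 1.8694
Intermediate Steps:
N(X) = 130 (N(X) = 5 + 5**3 = 5 + 125 = 130)
O(y) = 443
(-481310 + O(-424))/(N(273) - 257360) = (-481310 + 443)/(130 - 257360) = -480867/(-257230) = -480867*(-1/257230) = 480867/257230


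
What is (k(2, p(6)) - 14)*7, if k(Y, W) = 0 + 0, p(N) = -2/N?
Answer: -98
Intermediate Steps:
k(Y, W) = 0
(k(2, p(6)) - 14)*7 = (0 - 14)*7 = -14*7 = -98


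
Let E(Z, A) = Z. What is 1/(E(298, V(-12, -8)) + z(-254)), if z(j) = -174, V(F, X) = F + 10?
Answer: 1/124 ≈ 0.0080645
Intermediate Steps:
V(F, X) = 10 + F
1/(E(298, V(-12, -8)) + z(-254)) = 1/(298 - 174) = 1/124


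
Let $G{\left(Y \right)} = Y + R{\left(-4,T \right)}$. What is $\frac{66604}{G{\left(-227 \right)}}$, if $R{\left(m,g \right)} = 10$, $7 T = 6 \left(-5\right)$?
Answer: $- \frac{66604}{217} \approx -306.93$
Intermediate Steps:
$T = - \frac{30}{7}$ ($T = \frac{6 \left(-5\right)}{7} = \frac{1}{7} \left(-30\right) = - \frac{30}{7} \approx -4.2857$)
$G{\left(Y \right)} = 10 + Y$ ($G{\left(Y \right)} = Y + 10 = 10 + Y$)
$\frac{66604}{G{\left(-227 \right)}} = \frac{66604}{10 - 227} = \frac{66604}{-217} = 66604 \left(- \frac{1}{217}\right) = - \frac{66604}{217}$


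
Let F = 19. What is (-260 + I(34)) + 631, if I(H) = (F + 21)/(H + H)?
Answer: 6317/17 ≈ 371.59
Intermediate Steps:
I(H) = 20/H (I(H) = (19 + 21)/(H + H) = 40/((2*H)) = 40*(1/(2*H)) = 20/H)
(-260 + I(34)) + 631 = (-260 + 20/34) + 631 = (-260 + 20*(1/34)) + 631 = (-260 + 10/17) + 631 = -4410/17 + 631 = 6317/17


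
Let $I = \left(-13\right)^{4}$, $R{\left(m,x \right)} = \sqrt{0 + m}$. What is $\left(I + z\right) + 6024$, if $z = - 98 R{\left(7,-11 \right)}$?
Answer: $34585 - 98 \sqrt{7} \approx 34326.0$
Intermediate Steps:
$R{\left(m,x \right)} = \sqrt{m}$
$I = 28561$
$z = - 98 \sqrt{7} \approx -259.28$
$\left(I + z\right) + 6024 = \left(28561 - 98 \sqrt{7}\right) + 6024 = 34585 - 98 \sqrt{7}$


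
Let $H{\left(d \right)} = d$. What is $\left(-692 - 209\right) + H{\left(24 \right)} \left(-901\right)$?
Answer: $-22525$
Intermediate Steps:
$\left(-692 - 209\right) + H{\left(24 \right)} \left(-901\right) = \left(-692 - 209\right) + 24 \left(-901\right) = \left(-692 - 209\right) - 21624 = -901 - 21624 = -22525$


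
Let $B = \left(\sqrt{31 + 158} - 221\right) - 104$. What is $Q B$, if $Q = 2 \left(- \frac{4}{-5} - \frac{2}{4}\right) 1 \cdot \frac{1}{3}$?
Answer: $-65 + \frac{3 \sqrt{21}}{5} \approx -62.25$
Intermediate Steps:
$B = -325 + 3 \sqrt{21}$ ($B = \left(\sqrt{189} - 221\right) - 104 = \left(3 \sqrt{21} - 221\right) - 104 = \left(-221 + 3 \sqrt{21}\right) - 104 = -325 + 3 \sqrt{21} \approx -311.25$)
$Q = \frac{1}{5}$ ($Q = 2 \left(\left(-4\right) \left(- \frac{1}{5}\right) - \frac{1}{2}\right) 1 \cdot \frac{1}{3} = 2 \left(\frac{4}{5} - \frac{1}{2}\right) \frac{1}{3} = 2 \cdot \frac{3}{10} \cdot \frac{1}{3} = \frac{3}{5} \cdot \frac{1}{3} = \frac{1}{5} \approx 0.2$)
$Q B = \frac{-325 + 3 \sqrt{21}}{5} = -65 + \frac{3 \sqrt{21}}{5}$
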